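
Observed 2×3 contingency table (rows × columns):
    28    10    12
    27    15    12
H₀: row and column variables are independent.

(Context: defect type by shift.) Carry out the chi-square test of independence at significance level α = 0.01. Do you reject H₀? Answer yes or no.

reject H₀: no

Row totals [50, 54], col totals [55, 25, 24], n=104
χ² = (28−26.44)²/26.44 + (10−12.02)²/12.02 + (12−11.54)²/11.54 + (27−28.56)²/28.56 + (15−12.98)²/12.98 + (12−12.46)²/12.46 = 0.8656
df = 2
p-value (upper-tail) = 0.64868
At α=0.01: p ≥ α → fail to reject H₀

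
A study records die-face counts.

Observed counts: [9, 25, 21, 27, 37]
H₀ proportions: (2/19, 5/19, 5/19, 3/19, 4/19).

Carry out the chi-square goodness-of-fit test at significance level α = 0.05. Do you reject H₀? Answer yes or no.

n = 119; E_i = n·p_i = [12.53, 31.32, 31.32, 18.79, 25.05]
χ² = (9−12.53)²/12.53 + (25−31.32)²/31.32 + (21−31.32)²/31.32 + (27−18.79)²/18.79 + (37−25.05)²/25.05 = 14.9500
df = 4
p-value (upper-tail) = 0.00481
At α=0.05: p < α → reject H₀

reject H₀: yes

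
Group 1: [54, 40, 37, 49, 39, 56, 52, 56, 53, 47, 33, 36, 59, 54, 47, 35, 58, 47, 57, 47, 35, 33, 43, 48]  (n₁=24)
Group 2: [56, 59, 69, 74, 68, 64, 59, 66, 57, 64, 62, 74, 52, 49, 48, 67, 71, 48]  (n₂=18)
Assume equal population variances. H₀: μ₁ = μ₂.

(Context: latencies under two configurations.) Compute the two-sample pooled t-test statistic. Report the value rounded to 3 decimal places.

test statistic = -5.615

x̄₁=46.458, s₁=8.632, n₁=24
x̄₂=61.500, s₂=8.535, n₂=18
s_p² = [23·8.632² + 17·8.535²]/40 = 73.8115
SE = √(s_p²·(1/24+1/18)) = 2.6788
t = (46.458−61.500)/2.6788 = -5.6150
df = 40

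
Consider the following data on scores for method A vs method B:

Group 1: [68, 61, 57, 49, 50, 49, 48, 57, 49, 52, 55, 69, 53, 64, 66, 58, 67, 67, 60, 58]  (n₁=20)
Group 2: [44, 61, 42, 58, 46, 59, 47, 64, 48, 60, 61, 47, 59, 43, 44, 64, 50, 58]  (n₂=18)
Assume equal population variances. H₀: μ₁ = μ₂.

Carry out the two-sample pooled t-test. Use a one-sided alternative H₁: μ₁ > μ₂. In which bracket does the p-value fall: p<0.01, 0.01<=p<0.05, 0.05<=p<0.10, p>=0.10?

x̄₁=57.850, s₁=7.162, n₁=20
x̄₂=53.056, s₂=7.967, n₂=18
s_p² = [19·7.162² + 17·7.967²]/36 = 57.0415
SE = √(s_p²·(1/20+1/18)) = 2.4538
t = (57.850−53.056)/2.4538 = 1.9539
df = 36
p-value (one-sided, H₁ greater) = 0.02926
→ bracket: 0.01<=p<0.05

p-value bracket: 0.01<=p<0.05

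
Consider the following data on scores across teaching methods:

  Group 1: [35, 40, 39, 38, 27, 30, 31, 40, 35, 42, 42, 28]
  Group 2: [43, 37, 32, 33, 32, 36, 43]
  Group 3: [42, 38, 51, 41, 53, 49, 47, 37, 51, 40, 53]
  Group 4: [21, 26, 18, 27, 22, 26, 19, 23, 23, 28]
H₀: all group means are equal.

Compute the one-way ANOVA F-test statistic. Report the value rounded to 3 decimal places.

Group means [35.58, 36.57, 45.64, 23.30], grand mean 35.450
SSB = Σnᵢ(x̄ᵢ−x̄)² = 2626.624; SSW = ΣΣ(x−x̄ᵢ)² = 943.276
MSB = 2626.624/3 = 875.5412; MSW = 943.276/36 = 26.2021
F = MSB/MSW = 33.4149
df = (3, 36)

test statistic = 33.415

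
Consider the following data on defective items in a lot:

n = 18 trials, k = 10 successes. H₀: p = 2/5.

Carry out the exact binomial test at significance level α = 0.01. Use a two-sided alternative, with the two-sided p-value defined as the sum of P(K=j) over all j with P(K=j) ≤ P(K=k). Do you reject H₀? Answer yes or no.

Exact binomial: n=18, k=10, p₀=2/5=0.4000
P(X=j) = C(n,j)·p₀^j·(1−p₀)^(n−j); p = Σ P(X=j) over j with P(X=j) ≤ P(X=10)
p-value (two-sided) = 0.22888
At α=0.01: p ≥ α → fail to reject H₀

reject H₀: no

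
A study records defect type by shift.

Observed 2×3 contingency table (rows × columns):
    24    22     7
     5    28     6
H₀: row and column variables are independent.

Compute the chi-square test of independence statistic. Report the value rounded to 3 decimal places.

test statistic = 11.378

Row totals [53, 39], col totals [29, 50, 13], n=92
χ² = (24−16.71)²/16.71 + (22−28.80)²/28.80 + (7−7.49)²/7.49 + (5−12.29)²/12.29 + (28−21.20)²/21.20 + (6−5.51)²/5.51 = 11.3782
df = 2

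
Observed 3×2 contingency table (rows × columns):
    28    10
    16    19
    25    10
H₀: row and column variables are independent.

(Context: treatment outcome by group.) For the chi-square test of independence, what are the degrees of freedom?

degrees of freedom = 2

df = (r−1)(c−1) = (3−1)·(2−1) = 2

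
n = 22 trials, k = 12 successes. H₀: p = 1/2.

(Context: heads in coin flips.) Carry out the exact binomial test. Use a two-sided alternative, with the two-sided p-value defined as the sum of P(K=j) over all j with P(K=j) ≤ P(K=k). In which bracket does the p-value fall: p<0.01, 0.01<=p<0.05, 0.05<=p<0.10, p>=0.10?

Exact binomial: n=22, k=12, p₀=1/2=0.5000
P(X=j) = C(n,j)·p₀^j·(1−p₀)^(n−j); p = Σ P(X=j) over j with P(X=j) ≤ P(X=12)
p-value (two-sided) = 0.83181
→ bracket: p>=0.10

p-value bracket: p>=0.10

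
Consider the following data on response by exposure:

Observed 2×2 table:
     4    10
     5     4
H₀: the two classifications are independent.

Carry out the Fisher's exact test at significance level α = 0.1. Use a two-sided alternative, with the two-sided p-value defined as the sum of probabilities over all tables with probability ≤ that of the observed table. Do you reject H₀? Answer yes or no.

reject H₀: no

Margins: r₁=14, r₂=9, c₁=9, c₂=14, n=23
p_obs = C(14,4)·C(9,5)/C(23,9); sum pmf over tables with pmf ≤ p_obs
p-value (two-sided) = 0.38264
At α=0.1: p ≥ α → fail to reject H₀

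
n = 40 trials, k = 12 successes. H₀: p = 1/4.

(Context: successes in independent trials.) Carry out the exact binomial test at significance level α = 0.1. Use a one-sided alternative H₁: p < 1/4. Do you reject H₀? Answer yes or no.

reject H₀: no

Exact binomial: n=40, k=12, p₀=1/4=0.2500
P(X≤12) from Σ C(n,i)·p₀^i·(1−p₀)^(n−i)
p-value (one-sided, H₁ less) = 0.82087
At α=0.1: p ≥ α → fail to reject H₀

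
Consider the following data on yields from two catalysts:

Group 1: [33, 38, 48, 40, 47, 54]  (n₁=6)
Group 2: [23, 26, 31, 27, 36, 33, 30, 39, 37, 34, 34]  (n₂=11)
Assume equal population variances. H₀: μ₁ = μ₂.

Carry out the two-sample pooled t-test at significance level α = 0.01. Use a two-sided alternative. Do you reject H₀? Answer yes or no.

reject H₀: yes

x̄₁=43.333, s₁=7.685, n₁=6
x̄₂=31.818, s₂=4.956, n₂=11
s_p² = [5·7.685² + 10·4.956²]/15 = 36.0646
SE = √(s_p²·(1/6+1/11)) = 3.0478
t = (43.333−31.818)/3.0478 = 3.7781
df = 15
p-value (two-sided) = 0.00182
At α=0.01: p < α → reject H₀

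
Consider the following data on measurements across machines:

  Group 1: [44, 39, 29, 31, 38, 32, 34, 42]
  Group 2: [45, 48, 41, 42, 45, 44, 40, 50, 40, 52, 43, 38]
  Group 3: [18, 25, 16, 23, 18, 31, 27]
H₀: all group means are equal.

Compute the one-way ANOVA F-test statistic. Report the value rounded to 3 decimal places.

test statistic = 41.389

Group means [36.12, 44.00, 22.57], grand mean 36.111
SSB = Σnᵢ(x̄ᵢ−x̄)² = 2030.077; SSW = ΣΣ(x−x̄ᵢ)² = 588.589
MSB = 2030.077/2 = 1015.0387; MSW = 588.589/24 = 24.5246
F = MSB/MSW = 41.3887
df = (2, 24)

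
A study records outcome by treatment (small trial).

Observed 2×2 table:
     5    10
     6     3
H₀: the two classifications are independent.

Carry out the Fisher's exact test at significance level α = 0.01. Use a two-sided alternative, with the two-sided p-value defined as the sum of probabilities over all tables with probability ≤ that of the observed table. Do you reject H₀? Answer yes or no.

reject H₀: no

Margins: r₁=15, r₂=9, c₁=11, c₂=13, n=24
p_obs = C(15,5)·C(9,6)/C(24,11); sum pmf over tables with pmf ≤ p_obs
p-value (two-sided) = 0.20598
At α=0.01: p ≥ α → fail to reject H₀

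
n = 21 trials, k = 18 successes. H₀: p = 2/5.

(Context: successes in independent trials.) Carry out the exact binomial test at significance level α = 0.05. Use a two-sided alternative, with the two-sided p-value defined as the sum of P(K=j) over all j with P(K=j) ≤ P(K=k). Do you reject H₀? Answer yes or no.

reject H₀: yes

Exact binomial: n=21, k=18, p₀=2/5=0.4000
P(X=j) = C(n,j)·p₀^j·(1−p₀)^(n−j); p = Σ P(X=j) over j with P(X=j) ≤ P(X=18)
p-value (two-sided) = 0.00002
At α=0.05: p < α → reject H₀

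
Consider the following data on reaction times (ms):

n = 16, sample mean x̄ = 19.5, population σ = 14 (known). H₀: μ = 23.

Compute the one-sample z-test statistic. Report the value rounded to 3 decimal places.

test statistic = -1.000

SE = σ/√n = 14/√16 = 3.5000
z = (x̄−μ₀)/SE = (19.5−23)/3.5000 = -1.0000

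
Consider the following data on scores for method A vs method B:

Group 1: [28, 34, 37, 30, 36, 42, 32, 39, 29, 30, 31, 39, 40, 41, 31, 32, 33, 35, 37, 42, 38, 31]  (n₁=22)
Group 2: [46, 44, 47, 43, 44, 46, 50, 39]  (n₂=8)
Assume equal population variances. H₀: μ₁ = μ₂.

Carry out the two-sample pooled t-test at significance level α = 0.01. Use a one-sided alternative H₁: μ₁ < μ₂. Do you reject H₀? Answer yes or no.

x̄₁=34.864, s₁=4.443, n₁=22
x̄₂=44.875, s₂=3.227, n₂=8
s_p² = [21·4.443² + 7·3.227²]/28 = 17.4095
SE = √(s_p²·(1/22+1/8)) = 1.7227
t = (34.864−44.875)/1.7227 = -5.8116
df = 28
p-value (one-sided, H₁ less) = 0.00000
At α=0.01: p < α → reject H₀

reject H₀: yes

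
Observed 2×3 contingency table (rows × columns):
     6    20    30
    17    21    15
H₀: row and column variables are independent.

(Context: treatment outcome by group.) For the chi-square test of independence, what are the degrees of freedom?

df = (r−1)(c−1) = (2−1)·(3−1) = 2

degrees of freedom = 2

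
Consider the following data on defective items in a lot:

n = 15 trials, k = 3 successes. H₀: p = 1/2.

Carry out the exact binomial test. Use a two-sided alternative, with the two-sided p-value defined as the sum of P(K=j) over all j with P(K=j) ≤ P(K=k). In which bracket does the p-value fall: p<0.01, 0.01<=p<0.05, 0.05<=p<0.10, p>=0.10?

Exact binomial: n=15, k=3, p₀=1/2=0.5000
P(X=j) = C(n,j)·p₀^j·(1−p₀)^(n−j); p = Σ P(X=j) over j with P(X=j) ≤ P(X=3)
p-value (two-sided) = 0.03516
→ bracket: 0.01<=p<0.05

p-value bracket: 0.01<=p<0.05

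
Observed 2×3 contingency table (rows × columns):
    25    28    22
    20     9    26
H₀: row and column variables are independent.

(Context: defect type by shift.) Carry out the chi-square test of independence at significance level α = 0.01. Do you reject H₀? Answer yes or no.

Row totals [75, 55], col totals [45, 37, 48], n=130
χ² = (25−25.96)²/25.96 + (28−21.35)²/21.35 + (22−27.69)²/27.69 + (20−19.04)²/19.04 + (9−15.65)²/15.65 + (26−20.31)²/20.31 = 7.7522
df = 2
p-value (upper-tail) = 0.02073
At α=0.01: p ≥ α → fail to reject H₀

reject H₀: no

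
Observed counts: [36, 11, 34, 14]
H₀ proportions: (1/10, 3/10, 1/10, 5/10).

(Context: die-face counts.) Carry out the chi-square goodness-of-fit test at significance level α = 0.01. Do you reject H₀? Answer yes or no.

reject H₀: yes

n = 95; E_i = n·p_i = [9.50, 28.50, 9.50, 47.50]
χ² = (36−9.50)²/9.50 + (11−28.50)²/28.50 + (34−9.50)²/9.50 + (14−47.50)²/47.50 = 171.4772
df = 3
p-value (upper-tail) = 0.00000
At α=0.01: p < α → reject H₀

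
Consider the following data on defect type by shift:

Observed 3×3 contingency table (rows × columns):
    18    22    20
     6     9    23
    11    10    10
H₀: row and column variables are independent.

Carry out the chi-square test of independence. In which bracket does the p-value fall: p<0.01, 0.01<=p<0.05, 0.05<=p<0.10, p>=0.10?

p-value bracket: 0.05<=p<0.10

Row totals [60, 38, 31], col totals [35, 41, 53], n=129
χ² = (18−16.28)²/16.28 + (22−19.07)²/19.07 + (20−24.65)²/24.65 + (6−10.31)²/10.31 + (9−12.08)²/12.08 + (23−15.61)²/15.61 + (11−8.41)²/8.41 + (10−9.85)²/9.85 + (10−12.74)²/12.74 = 8.9786
df = 4
p-value (upper-tail) = 0.06164
→ bracket: 0.05<=p<0.10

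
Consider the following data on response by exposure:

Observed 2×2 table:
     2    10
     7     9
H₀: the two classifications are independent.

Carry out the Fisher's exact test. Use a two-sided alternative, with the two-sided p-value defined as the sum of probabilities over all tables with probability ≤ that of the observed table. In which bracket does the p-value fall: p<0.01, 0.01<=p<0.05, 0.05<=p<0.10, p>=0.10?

Margins: r₁=12, r₂=16, c₁=9, c₂=19, n=28
p_obs = C(12,2)·C(16,7)/C(28,9); sum pmf over tables with pmf ≤ p_obs
p-value (two-sided) = 0.22319
→ bracket: p>=0.10

p-value bracket: p>=0.10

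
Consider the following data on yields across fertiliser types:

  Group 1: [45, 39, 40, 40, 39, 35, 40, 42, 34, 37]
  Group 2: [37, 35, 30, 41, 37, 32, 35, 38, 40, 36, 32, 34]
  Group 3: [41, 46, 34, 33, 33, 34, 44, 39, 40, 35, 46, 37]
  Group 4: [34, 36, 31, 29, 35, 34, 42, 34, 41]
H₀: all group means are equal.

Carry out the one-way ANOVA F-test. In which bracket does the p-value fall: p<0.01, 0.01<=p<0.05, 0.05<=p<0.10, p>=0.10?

p-value bracket: 0.05<=p<0.10

Group means [39.10, 35.58, 38.50, 35.11], grand mean 37.116
SSB = Σnᵢ(x̄ᵢ−x̄)² = 126.713; SSW = ΣΣ(x−x̄ᵢ)² = 619.706
MSB = 126.713/3 = 42.2377; MSW = 619.706/39 = 15.8899
F = MSB/MSW = 2.6581
df = (3, 39)
p-value (upper-tail) = 0.06164
→ bracket: 0.05<=p<0.10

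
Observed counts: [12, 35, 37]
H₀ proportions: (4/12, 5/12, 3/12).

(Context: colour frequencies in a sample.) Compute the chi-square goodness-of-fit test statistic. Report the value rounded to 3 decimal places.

n = 84; E_i = n·p_i = [28.00, 35.00, 21.00]
χ² = (12−28.00)²/28.00 + (35−35.00)²/35.00 + (37−21.00)²/21.00 = 21.3333
df = 2

test statistic = 21.333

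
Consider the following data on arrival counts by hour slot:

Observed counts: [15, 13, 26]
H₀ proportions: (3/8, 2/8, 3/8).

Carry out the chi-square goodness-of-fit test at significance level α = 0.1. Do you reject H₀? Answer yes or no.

reject H₀: no

n = 54; E_i = n·p_i = [20.25, 13.50, 20.25]
χ² = (15−20.25)²/20.25 + (13−13.50)²/13.50 + (26−20.25)²/20.25 = 3.0123
df = 2
p-value (upper-tail) = 0.22176
At α=0.1: p ≥ α → fail to reject H₀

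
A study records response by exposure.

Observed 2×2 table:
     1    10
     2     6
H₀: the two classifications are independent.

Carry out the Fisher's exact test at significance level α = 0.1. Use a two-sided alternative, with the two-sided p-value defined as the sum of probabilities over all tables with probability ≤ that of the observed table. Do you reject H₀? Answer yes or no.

reject H₀: no

Margins: r₁=11, r₂=8, c₁=3, c₂=16, n=19
p_obs = C(11,1)·C(8,2)/C(19,3); sum pmf over tables with pmf ≤ p_obs
p-value (two-sided) = 0.54592
At α=0.1: p ≥ α → fail to reject H₀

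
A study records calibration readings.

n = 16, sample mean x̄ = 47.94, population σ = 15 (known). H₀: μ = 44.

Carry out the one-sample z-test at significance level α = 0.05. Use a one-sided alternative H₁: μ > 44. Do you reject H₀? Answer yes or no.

SE = σ/√n = 15/√16 = 3.7500
z = (x̄−μ₀)/SE = (47.94−44)/3.7500 = 1.0507
p-value (one-sided, H₁ greater) = 0.14671
At α=0.05: p ≥ α → fail to reject H₀

reject H₀: no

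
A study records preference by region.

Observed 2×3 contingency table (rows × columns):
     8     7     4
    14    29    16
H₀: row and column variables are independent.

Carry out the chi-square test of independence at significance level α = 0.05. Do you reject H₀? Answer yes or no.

reject H₀: no

Row totals [19, 59], col totals [22, 36, 20], n=78
χ² = (8−5.36)²/5.36 + (7−8.77)²/8.77 + (4−4.87)²/4.87 + (14−16.64)²/16.64 + (29−27.23)²/27.23 + (16−15.13)²/15.13 = 2.3988
df = 2
p-value (upper-tail) = 0.30137
At α=0.05: p ≥ α → fail to reject H₀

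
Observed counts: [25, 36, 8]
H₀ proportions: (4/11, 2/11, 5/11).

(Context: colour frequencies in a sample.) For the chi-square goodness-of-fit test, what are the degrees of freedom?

degrees of freedom = 2

df = k − 1 = 3 − 1 = 2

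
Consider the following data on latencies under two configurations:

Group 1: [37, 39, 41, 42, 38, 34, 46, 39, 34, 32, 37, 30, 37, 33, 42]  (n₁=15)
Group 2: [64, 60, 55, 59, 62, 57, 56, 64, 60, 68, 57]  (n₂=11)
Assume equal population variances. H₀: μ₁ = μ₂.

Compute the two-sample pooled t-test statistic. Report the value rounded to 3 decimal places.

test statistic = -13.699

x̄₁=37.400, s₁=4.323, n₁=15
x̄₂=60.182, s₂=3.995, n₂=11
s_p² = [14·4.323² + 10·3.995²]/24 = 17.5515
SE = √(s_p²·(1/15+1/11)) = 1.6630
t = (37.400−60.182)/1.6630 = -13.6989
df = 24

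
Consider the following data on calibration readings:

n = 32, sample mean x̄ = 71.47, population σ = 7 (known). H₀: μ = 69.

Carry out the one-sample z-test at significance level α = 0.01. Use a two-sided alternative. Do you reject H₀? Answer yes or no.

SE = σ/√n = 7/√32 = 1.2374
z = (x̄−μ₀)/SE = (71.47−69)/1.2374 = 1.9961
p-value (two-sided) = 0.04593
At α=0.01: p ≥ α → fail to reject H₀

reject H₀: no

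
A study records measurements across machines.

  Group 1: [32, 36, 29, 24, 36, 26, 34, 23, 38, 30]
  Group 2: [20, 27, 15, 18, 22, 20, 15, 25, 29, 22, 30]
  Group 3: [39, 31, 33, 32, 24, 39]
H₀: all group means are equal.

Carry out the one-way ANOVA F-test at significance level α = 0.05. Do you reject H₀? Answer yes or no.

reject H₀: yes

Group means [30.80, 22.09, 33.00], grand mean 27.741
SSB = Σnᵢ(x̄ᵢ−x̄)² = 610.676; SSW = ΣΣ(x−x̄ᵢ)² = 678.509
MSB = 610.676/2 = 305.3380; MSW = 678.509/24 = 28.2712
F = MSB/MSW = 10.8003
df = (2, 24)
p-value (upper-tail) = 0.00045
At α=0.05: p < α → reject H₀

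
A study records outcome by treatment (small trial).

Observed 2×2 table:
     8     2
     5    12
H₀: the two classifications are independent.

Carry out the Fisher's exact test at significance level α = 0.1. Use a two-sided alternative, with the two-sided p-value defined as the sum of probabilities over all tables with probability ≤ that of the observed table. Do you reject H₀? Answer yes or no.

Margins: r₁=10, r₂=17, c₁=13, c₂=14, n=27
p_obs = C(10,8)·C(17,5)/C(27,13); sum pmf over tables with pmf ≤ p_obs
p-value (two-sided) = 0.01831
At α=0.1: p < α → reject H₀

reject H₀: yes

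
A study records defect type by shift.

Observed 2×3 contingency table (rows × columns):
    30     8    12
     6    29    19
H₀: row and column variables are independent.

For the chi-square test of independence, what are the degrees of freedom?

df = (r−1)(c−1) = (2−1)·(3−1) = 2

degrees of freedom = 2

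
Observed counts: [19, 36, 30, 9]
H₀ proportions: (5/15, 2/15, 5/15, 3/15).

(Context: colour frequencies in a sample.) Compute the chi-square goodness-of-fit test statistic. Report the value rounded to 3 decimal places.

test statistic = 53.957

n = 94; E_i = n·p_i = [31.33, 12.53, 31.33, 18.80]
χ² = (19−31.33)²/31.33 + (36−12.53)²/12.53 + (30−31.33)²/31.33 + (9−18.80)²/18.80 = 53.9574
df = 3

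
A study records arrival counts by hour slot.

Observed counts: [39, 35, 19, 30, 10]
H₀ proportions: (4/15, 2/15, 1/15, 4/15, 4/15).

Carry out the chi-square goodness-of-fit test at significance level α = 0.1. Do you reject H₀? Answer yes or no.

n = 133; E_i = n·p_i = [35.47, 17.73, 8.87, 35.47, 35.47]
χ² = (39−35.47)²/35.47 + (35−17.73)²/17.73 + (19−8.87)²/8.87 + (30−35.47)²/35.47 + (10−35.47)²/35.47 = 47.8741
df = 4
p-value (upper-tail) = 0.00000
At α=0.1: p < α → reject H₀

reject H₀: yes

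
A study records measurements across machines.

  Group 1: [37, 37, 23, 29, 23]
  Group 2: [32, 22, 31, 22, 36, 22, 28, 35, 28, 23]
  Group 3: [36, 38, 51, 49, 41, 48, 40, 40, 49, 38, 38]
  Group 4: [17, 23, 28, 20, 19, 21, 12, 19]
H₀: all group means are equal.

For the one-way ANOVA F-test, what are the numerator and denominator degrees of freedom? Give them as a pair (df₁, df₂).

degrees of freedom = [3, 30]

k = 4 groups, N = 34 total
df = (k−1, N−k) = (4−1, 34−4) = (3, 30)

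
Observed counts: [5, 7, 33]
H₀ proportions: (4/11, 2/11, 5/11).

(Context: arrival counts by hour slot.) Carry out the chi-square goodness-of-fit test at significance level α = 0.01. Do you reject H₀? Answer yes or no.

n = 45; E_i = n·p_i = [16.36, 8.18, 20.45]
χ² = (5−16.36)²/16.36 + (7−8.18)²/8.18 + (33−20.45)²/20.45 = 15.7567
df = 2
p-value (upper-tail) = 0.00038
At α=0.01: p < α → reject H₀

reject H₀: yes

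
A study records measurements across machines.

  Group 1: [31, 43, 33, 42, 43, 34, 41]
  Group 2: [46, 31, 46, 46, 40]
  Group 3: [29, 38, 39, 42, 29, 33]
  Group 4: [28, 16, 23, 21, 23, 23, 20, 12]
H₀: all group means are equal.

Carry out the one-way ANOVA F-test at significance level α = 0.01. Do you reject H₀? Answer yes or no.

reject H₀: yes

Group means [38.14, 41.80, 35.00, 20.75], grand mean 32.769
SSB = Σnᵢ(x̄ᵢ−x̄)² = 1795.458; SSW = ΣΣ(x−x̄ᵢ)² = 655.157
MSB = 1795.458/3 = 598.4861; MSW = 655.157/22 = 29.7799
F = MSB/MSW = 20.0970
df = (3, 22)
p-value (upper-tail) = 0.00000
At α=0.01: p < α → reject H₀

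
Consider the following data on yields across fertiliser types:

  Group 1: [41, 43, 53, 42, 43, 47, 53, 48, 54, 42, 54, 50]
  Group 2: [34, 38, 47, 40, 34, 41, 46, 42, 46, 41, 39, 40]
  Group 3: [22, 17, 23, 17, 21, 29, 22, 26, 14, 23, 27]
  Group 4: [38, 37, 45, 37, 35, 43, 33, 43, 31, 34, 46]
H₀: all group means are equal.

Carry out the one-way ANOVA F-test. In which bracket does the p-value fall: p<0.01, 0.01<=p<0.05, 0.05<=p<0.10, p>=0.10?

p-value bracket: p<0.01

Group means [47.50, 40.67, 21.91, 38.36], grand mean 37.413
SSB = Σnᵢ(x̄ᵢ−x̄)² = 4002.031; SSW = ΣΣ(x−x̄ᵢ)² = 963.121
MSB = 4002.031/3 = 1334.0103; MSW = 963.121/42 = 22.9315
F = MSB/MSW = 58.1738
df = (3, 42)
p-value (upper-tail) = 0.00000
→ bracket: p<0.01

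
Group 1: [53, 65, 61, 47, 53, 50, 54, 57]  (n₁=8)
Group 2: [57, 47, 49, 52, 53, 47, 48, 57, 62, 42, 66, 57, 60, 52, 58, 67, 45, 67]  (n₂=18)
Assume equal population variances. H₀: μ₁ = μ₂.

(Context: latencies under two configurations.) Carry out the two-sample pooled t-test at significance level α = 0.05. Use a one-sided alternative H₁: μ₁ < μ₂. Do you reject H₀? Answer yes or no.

reject H₀: no

x̄₁=55.000, s₁=5.831, n₁=8
x̄₂=54.778, s₂=7.697, n₂=18
s_p² = [7·5.831² + 17·7.697²]/24 = 51.8796
SE = √(s_p²·(1/8+1/18)) = 3.0606
t = (55.000−54.778)/3.0606 = 0.0726
df = 24
p-value (one-sided, H₁ less) = 0.52864
At α=0.05: p ≥ α → fail to reject H₀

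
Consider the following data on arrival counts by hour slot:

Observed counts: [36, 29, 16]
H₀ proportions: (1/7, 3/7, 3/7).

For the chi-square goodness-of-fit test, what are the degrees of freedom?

df = k − 1 = 3 − 1 = 2

degrees of freedom = 2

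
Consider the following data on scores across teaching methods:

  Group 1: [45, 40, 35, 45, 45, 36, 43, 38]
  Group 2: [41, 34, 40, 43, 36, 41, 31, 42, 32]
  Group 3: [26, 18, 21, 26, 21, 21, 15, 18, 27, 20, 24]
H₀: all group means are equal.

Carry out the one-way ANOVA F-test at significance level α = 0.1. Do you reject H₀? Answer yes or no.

Group means [40.88, 37.78, 21.55], grand mean 32.286
SSB = Σnᵢ(x̄ᵢ−x̄)² = 2130.556; SSW = ΣΣ(x−x̄ᵢ)² = 437.158
MSB = 2130.556/2 = 1065.2782; MSW = 437.158/25 = 17.4863
F = MSB/MSW = 60.9207
df = (2, 25)
p-value (upper-tail) = 0.00000
At α=0.1: p < α → reject H₀

reject H₀: yes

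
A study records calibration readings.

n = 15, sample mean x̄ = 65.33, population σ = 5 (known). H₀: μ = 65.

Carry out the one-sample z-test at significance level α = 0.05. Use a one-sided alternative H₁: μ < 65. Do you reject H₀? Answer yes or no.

reject H₀: no

SE = σ/√n = 5/√15 = 1.2910
z = (x̄−μ₀)/SE = (65.33−65)/1.2910 = 0.2556
p-value (one-sided, H₁ less) = 0.60088
At α=0.05: p ≥ α → fail to reject H₀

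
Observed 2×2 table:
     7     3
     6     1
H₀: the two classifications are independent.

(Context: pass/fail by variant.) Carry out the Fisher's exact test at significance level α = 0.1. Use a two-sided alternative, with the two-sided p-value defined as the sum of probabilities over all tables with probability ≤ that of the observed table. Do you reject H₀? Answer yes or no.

reject H₀: no

Margins: r₁=10, r₂=7, c₁=13, c₂=4, n=17
p_obs = C(10,7)·C(7,6)/C(17,13); sum pmf over tables with pmf ≤ p_obs
p-value (two-sided) = 0.60294
At α=0.1: p ≥ α → fail to reject H₀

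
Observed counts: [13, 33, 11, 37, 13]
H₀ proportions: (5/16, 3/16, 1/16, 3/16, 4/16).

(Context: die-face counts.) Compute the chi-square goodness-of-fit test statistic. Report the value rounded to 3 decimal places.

n = 107; E_i = n·p_i = [33.44, 20.06, 6.69, 20.06, 26.75]
χ² = (13−33.44)²/33.44 + (33−20.06)²/20.06 + (11−6.69)²/6.69 + (37−20.06)²/20.06 + (13−26.75)²/26.75 = 44.9826
df = 4

test statistic = 44.983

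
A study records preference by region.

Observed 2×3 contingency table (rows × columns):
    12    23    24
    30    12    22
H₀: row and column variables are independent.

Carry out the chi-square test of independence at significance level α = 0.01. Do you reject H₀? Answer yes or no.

reject H₀: yes

Row totals [59, 64], col totals [42, 35, 46], n=123
χ² = (12−20.15)²/20.15 + (23−16.79)²/16.79 + (24−22.07)²/22.07 + (30−21.85)²/21.85 + (12−18.21)²/18.21 + (22−23.93)²/23.93 = 11.0734
df = 2
p-value (upper-tail) = 0.00394
At α=0.01: p < α → reject H₀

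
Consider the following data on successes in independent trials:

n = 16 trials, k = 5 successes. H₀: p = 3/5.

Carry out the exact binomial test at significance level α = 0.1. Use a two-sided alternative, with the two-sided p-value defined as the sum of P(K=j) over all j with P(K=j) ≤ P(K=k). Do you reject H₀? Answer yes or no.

Exact binomial: n=16, k=5, p₀=3/5=0.6000
P(X=j) = C(n,j)·p₀^j·(1−p₀)^(n−j); p = Σ P(X=j) over j with P(X=j) ≤ P(X=5)
p-value (two-sided) = 0.02243
At α=0.1: p < α → reject H₀

reject H₀: yes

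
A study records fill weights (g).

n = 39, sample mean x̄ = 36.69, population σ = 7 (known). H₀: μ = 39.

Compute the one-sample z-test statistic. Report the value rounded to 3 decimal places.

test statistic = -2.061

SE = σ/√n = 7/√39 = 1.1209
z = (x̄−μ₀)/SE = (36.69−39)/1.1209 = -2.0608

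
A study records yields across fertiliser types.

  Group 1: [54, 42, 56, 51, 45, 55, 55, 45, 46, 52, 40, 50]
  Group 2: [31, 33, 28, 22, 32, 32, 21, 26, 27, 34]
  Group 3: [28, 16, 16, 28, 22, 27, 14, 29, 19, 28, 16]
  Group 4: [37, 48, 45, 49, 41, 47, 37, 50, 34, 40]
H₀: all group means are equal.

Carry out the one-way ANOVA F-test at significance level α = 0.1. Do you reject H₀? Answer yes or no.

reject H₀: yes

Group means [49.25, 28.60, 22.09, 42.80], grand mean 36.000
SSB = Σnᵢ(x̄ᵢ−x̄)² = 5244.841; SSW = ΣΣ(x−x̄ᵢ)² = 1177.159
MSB = 5244.841/3 = 1748.2803; MSW = 1177.159/39 = 30.1836
F = MSB/MSW = 57.9216
df = (3, 39)
p-value (upper-tail) = 0.00000
At α=0.1: p < α → reject H₀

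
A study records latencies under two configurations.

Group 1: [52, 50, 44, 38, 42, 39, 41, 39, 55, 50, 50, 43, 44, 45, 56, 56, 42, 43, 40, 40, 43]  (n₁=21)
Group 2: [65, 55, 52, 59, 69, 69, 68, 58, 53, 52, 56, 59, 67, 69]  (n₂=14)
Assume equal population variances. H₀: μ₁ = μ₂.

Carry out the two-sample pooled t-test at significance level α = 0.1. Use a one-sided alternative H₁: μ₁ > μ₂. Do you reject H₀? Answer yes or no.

reject H₀: no

x̄₁=45.333, s₁=5.842, n₁=21
x̄₂=60.786, s₂=6.773, n₂=14
s_p² = [20·5.842² + 13·6.773²]/33 = 38.7583
SE = √(s_p²·(1/21+1/14)) = 2.1480
t = (45.333−60.786)/2.1480 = -7.1937
df = 33
p-value (one-sided, H₁ greater) = 1.00000
At α=0.1: p ≥ α → fail to reject H₀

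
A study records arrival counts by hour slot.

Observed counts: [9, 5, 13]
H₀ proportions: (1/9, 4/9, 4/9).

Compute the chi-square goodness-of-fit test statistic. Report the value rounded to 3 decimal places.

n = 27; E_i = n·p_i = [3.00, 12.00, 12.00]
χ² = (9−3.00)²/3.00 + (5−12.00)²/12.00 + (13−12.00)²/12.00 = 16.1667
df = 2

test statistic = 16.167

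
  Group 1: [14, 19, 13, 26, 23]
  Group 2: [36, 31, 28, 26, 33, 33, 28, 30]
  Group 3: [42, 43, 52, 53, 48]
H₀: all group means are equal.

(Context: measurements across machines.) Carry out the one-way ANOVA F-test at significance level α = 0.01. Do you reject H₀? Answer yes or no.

reject H₀: yes

Group means [19.00, 30.62, 47.60], grand mean 32.111
SSB = Σnᵢ(x̄ᵢ−x̄)² = 2076.703; SSW = ΣΣ(x−x̄ᵢ)² = 303.075
MSB = 2076.703/2 = 1038.3514; MSW = 303.075/15 = 20.2050
F = MSB/MSW = 51.3908
df = (2, 15)
p-value (upper-tail) = 0.00000
At α=0.01: p < α → reject H₀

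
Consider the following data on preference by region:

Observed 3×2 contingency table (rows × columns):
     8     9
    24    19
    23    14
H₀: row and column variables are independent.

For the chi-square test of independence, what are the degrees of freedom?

df = (r−1)(c−1) = (3−1)·(2−1) = 2

degrees of freedom = 2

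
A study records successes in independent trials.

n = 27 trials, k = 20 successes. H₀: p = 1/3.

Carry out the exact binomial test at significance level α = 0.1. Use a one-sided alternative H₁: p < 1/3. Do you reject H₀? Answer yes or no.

reject H₀: no

Exact binomial: n=27, k=20, p₀=1/3=0.3333
P(X≤20) from Σ C(n,i)·p₀^i·(1−p₀)^(n−i)
p-value (one-sided, H₁ less) = 1.00000
At α=0.1: p ≥ α → fail to reject H₀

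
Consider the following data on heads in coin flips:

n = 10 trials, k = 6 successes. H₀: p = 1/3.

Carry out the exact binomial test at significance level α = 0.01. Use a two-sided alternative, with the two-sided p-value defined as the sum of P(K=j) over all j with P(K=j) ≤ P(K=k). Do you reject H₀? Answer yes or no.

reject H₀: no

Exact binomial: n=10, k=6, p₀=1/3=0.3333
P(X=j) = C(n,j)·p₀^j·(1−p₀)^(n−j); p = Σ P(X=j) over j with P(X=j) ≤ P(X=6)
p-value (two-sided) = 0.09391
At α=0.01: p ≥ α → fail to reject H₀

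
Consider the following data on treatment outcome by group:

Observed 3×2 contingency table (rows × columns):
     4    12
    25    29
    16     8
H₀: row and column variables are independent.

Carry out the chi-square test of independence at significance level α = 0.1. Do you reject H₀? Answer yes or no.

Row totals [16, 54, 24], col totals [45, 49], n=94
χ² = (4−7.66)²/7.66 + (12−8.34)²/8.34 + (25−25.85)²/25.85 + (29−28.15)²/28.15 + (16−11.49)²/11.49 + (8−12.51)²/12.51 = 6.8051
df = 2
p-value (upper-tail) = 0.03329
At α=0.1: p < α → reject H₀

reject H₀: yes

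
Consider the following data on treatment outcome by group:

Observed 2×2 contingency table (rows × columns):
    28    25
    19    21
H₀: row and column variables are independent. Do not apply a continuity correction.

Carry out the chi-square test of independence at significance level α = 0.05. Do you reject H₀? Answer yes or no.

Row totals [53, 40], col totals [47, 46], n=93
χ² = (28−26.78)²/26.78 + (25−26.22)²/26.22 + (19−20.22)²/20.22 + (21−19.78)²/19.78 = 0.2591
df = 1
p-value (upper-tail) = 0.61075
At α=0.05: p ≥ α → fail to reject H₀

reject H₀: no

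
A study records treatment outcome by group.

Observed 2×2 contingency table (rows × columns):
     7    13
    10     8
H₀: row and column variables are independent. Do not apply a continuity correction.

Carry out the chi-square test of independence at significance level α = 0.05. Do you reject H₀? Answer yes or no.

Row totals [20, 18], col totals [17, 21], n=38
χ² = (7−8.95)²/8.95 + (13−11.05)²/11.05 + (10−8.05)²/8.05 + (8−9.95)²/9.95 = 1.6191
df = 1
p-value (upper-tail) = 0.20322
At α=0.05: p ≥ α → fail to reject H₀

reject H₀: no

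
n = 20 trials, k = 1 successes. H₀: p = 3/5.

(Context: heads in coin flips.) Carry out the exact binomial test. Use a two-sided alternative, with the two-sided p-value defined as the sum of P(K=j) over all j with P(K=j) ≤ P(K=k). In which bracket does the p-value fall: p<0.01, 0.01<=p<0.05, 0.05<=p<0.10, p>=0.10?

p-value bracket: p<0.01

Exact binomial: n=20, k=1, p₀=3/5=0.6000
P(X=j) = C(n,j)·p₀^j·(1−p₀)^(n−j); p = Σ P(X=j) over j with P(X=j) ≤ P(X=1)
p-value (two-sided) = 0.00000
→ bracket: p<0.01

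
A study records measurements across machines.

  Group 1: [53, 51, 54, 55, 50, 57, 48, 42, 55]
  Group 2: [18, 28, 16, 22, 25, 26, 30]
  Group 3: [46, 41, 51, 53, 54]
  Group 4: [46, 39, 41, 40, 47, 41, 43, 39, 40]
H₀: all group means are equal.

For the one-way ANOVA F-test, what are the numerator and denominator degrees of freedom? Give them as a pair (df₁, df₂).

k = 4 groups, N = 30 total
df = (k−1, N−k) = (4−1, 30−4) = (3, 26)

degrees of freedom = [3, 26]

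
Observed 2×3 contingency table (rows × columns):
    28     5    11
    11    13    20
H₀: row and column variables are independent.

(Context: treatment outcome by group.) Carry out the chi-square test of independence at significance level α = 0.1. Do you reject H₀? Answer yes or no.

Row totals [44, 44], col totals [39, 18, 31], n=88
χ² = (28−19.50)²/19.50 + (5−9.00)²/9.00 + (11−15.50)²/15.50 + (11−19.50)²/19.50 + (13−9.00)²/9.00 + (20−15.50)²/15.50 = 13.5787
df = 2
p-value (upper-tail) = 0.00113
At α=0.1: p < α → reject H₀

reject H₀: yes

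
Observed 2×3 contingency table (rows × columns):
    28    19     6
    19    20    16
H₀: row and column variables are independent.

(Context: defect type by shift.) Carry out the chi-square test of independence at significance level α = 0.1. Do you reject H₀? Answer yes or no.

reject H₀: yes

Row totals [53, 55], col totals [47, 39, 22], n=108
χ² = (28−23.06)²/23.06 + (19−19.14)²/19.14 + (6−10.80)²/10.80 + (19−23.94)²/23.94 + (20−19.86)²/19.86 + (16−11.20)²/11.20 = 6.2596
df = 2
p-value (upper-tail) = 0.04373
At α=0.1: p < α → reject H₀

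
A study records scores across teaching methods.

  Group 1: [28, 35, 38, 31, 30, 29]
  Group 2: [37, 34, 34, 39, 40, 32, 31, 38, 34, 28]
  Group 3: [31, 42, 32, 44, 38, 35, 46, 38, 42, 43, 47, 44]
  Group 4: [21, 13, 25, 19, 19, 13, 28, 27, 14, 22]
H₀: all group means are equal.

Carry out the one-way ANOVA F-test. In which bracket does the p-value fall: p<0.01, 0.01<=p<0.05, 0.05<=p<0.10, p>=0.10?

Group means [31.83, 34.70, 40.17, 20.10], grand mean 32.132
SSB = Σnᵢ(x̄ᵢ−x̄)² = 2288.842; SSW = ΣΣ(x−x̄ᵢ)² = 795.500
MSB = 2288.842/3 = 762.9474; MSW = 795.500/34 = 23.3971
F = MSB/MSW = 32.6087
df = (3, 34)
p-value (upper-tail) = 0.00000
→ bracket: p<0.01

p-value bracket: p<0.01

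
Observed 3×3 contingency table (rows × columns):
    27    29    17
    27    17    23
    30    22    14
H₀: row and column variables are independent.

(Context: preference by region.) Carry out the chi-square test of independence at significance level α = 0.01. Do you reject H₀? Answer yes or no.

reject H₀: no

Row totals [73, 67, 66], col totals [84, 68, 54], n=206
χ² = (27−29.77)²/29.77 + (29−24.10)²/24.10 + (17−19.14)²/19.14 + (27−27.32)²/27.32 + (17−22.12)²/22.12 + (23−17.56)²/17.56 + (30−26.91)²/26.91 + (22−21.79)²/21.79 + (14−17.30)²/17.30 = 5.3498
df = 4
p-value (upper-tail) = 0.25325
At α=0.01: p ≥ α → fail to reject H₀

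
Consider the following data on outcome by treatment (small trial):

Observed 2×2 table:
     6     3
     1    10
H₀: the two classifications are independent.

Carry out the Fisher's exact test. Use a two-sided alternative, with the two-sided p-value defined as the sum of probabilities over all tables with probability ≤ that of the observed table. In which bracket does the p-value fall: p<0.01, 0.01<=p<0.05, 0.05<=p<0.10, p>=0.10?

p-value bracket: 0.01<=p<0.05

Margins: r₁=9, r₂=11, c₁=7, c₂=13, n=20
p_obs = C(9,6)·C(11,1)/C(20,7); sum pmf over tables with pmf ≤ p_obs
p-value (two-sided) = 0.01664
→ bracket: 0.01<=p<0.05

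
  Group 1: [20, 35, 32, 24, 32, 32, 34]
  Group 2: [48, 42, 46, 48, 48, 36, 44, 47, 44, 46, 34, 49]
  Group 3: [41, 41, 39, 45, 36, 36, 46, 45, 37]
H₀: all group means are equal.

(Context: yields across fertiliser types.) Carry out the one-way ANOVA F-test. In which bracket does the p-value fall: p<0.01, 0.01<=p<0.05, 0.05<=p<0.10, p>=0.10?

Group means [29.86, 44.33, 40.67], grand mean 39.536
SSB = Σnᵢ(x̄ᵢ−x̄)² = 943.440; SSW = ΣΣ(x−x̄ᵢ)² = 571.524
MSB = 943.440/2 = 471.7202; MSW = 571.524/25 = 22.8610
F = MSB/MSW = 20.6343
df = (2, 25)
p-value (upper-tail) = 0.00001
→ bracket: p<0.01

p-value bracket: p<0.01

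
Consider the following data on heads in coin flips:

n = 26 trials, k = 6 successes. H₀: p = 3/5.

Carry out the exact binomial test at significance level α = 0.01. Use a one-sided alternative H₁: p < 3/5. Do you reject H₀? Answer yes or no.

reject H₀: yes

Exact binomial: n=26, k=6, p₀=3/5=0.6000
P(X≤6) from Σ C(n,i)·p₀^i·(1−p₀)^(n−i)
p-value (one-sided, H₁ less) = 0.00014
At α=0.01: p < α → reject H₀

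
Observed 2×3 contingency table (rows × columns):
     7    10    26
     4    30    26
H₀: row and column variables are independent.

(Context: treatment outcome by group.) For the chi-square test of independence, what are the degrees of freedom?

degrees of freedom = 2

df = (r−1)(c−1) = (2−1)·(3−1) = 2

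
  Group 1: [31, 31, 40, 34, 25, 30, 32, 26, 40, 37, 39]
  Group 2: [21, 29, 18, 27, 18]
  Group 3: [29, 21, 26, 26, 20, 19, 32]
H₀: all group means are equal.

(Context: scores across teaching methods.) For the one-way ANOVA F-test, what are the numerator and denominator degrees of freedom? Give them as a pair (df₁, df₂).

degrees of freedom = [2, 20]

k = 3 groups, N = 23 total
df = (k−1, N−k) = (3−1, 23−3) = (2, 20)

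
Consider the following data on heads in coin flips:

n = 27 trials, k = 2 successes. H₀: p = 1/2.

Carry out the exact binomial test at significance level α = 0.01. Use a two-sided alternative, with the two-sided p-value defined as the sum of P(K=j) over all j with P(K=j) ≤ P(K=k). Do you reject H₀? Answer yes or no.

reject H₀: yes

Exact binomial: n=27, k=2, p₀=1/2=0.5000
P(X=j) = C(n,j)·p₀^j·(1−p₀)^(n−j); p = Σ P(X=j) over j with P(X=j) ≤ P(X=2)
p-value (two-sided) = 0.00001
At α=0.01: p < α → reject H₀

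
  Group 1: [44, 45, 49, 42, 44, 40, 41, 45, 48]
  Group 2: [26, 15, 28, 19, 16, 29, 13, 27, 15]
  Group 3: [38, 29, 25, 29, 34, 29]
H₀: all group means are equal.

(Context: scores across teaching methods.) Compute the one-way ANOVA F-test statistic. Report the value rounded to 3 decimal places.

Group means [44.22, 20.89, 30.67], grand mean 32.083
SSB = Σnᵢ(x̄ᵢ−x̄)² = 2466.056; SSW = ΣΣ(x−x̄ᵢ)² = 515.778
MSB = 2466.056/2 = 1233.0278; MSW = 515.778/21 = 24.5608
F = MSB/MSW = 50.2030
df = (2, 21)

test statistic = 50.203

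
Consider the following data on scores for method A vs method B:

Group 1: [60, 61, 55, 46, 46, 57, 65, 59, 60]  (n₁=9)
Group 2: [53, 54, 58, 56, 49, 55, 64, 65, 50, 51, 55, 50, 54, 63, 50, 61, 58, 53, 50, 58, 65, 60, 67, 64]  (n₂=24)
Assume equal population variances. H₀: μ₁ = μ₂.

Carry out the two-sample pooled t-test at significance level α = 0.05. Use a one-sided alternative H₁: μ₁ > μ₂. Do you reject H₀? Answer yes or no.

reject H₀: no

x̄₁=56.556, s₁=6.579, n₁=9
x̄₂=56.792, s₂=5.687, n₂=24
s_p² = [8·6.579² + 23·5.687²]/31 = 35.1671
SE = √(s_p²·(1/9+1/24)) = 2.3179
t = (56.556−56.792)/2.3179 = -0.1019
df = 31
p-value (one-sided, H₁ greater) = 0.54024
At α=0.05: p ≥ α → fail to reject H₀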